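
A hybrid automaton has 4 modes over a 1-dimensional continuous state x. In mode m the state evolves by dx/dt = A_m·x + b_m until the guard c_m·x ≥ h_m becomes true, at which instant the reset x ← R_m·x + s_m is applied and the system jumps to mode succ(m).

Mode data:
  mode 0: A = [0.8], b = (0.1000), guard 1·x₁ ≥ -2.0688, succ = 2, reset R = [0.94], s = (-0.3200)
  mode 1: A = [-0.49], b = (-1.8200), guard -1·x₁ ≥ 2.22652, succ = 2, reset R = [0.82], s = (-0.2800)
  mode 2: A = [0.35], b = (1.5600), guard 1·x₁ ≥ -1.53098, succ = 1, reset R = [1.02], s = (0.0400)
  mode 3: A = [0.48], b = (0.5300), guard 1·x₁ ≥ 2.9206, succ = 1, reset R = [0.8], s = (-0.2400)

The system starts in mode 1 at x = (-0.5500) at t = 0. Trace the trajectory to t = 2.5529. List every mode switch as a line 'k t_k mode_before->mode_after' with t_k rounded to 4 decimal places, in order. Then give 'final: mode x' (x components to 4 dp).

1 1.5401 1->2
2 2.1649 2->1
final: 1 -1.9012

Mode 1: guard c·x = 2.2265 hit at Δt = 1.5401 (t = 1.5401), x⁻ = (-2.2265) → reset → x⁺ = (-2.1057), jump to mode 2
Mode 2: guard c·x = -1.5310 hit at Δt = 0.6248 (t = 2.1649), x⁻ = (-1.5310) → reset → x⁺ = (-1.5216), jump to mode 1
Mode 1: flow for 0.3880 to horizon, guard not reached → x = (-1.9012)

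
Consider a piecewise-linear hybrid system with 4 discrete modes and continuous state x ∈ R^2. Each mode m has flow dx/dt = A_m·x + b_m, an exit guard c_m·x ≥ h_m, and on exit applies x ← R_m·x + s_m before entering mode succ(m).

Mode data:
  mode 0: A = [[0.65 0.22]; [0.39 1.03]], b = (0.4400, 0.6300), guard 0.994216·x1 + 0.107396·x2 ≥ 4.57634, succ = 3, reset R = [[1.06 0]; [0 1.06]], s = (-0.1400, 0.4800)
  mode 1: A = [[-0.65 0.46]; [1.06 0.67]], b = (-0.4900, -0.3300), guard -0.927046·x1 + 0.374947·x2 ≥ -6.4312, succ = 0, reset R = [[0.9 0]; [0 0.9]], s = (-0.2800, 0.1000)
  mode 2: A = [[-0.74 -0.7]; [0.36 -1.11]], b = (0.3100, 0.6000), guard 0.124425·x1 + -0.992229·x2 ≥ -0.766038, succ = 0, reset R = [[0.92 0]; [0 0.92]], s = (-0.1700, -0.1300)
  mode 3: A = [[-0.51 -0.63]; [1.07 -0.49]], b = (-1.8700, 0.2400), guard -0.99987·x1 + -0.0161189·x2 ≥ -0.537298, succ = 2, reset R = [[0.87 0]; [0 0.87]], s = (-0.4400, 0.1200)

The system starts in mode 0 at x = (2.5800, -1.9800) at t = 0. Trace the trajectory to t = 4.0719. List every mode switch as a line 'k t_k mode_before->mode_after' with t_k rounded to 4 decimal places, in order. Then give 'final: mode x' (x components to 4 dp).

Mode 0: guard c·x = 4.5763 hit at Δt = 0.9743 (t = 0.9743), x⁻ = (4.8314, -2.1143) → reset → x⁺ = (4.9812, -1.7611), jump to mode 3
Mode 3: guard c·x = -0.5373 hit at Δt = 1.2207 (t = 2.1950), x⁻ = (0.5098, 1.7086) → reset → x⁺ = (0.0035, 1.6065), jump to mode 2
Mode 2: guard c·x = -0.7660 hit at Δt = 1.2734 (t = 3.4684), x⁻ = (-0.3283, 0.7309) → reset → x⁺ = (-0.4720, 0.5424), jump to mode 0
Mode 0: flow for 0.6035 to horizon, guard not reached → x = (-0.2272, 1.4133)

1 0.9743 0->3
2 2.1950 3->2
3 3.4684 2->0
final: 0 -0.2272 1.4133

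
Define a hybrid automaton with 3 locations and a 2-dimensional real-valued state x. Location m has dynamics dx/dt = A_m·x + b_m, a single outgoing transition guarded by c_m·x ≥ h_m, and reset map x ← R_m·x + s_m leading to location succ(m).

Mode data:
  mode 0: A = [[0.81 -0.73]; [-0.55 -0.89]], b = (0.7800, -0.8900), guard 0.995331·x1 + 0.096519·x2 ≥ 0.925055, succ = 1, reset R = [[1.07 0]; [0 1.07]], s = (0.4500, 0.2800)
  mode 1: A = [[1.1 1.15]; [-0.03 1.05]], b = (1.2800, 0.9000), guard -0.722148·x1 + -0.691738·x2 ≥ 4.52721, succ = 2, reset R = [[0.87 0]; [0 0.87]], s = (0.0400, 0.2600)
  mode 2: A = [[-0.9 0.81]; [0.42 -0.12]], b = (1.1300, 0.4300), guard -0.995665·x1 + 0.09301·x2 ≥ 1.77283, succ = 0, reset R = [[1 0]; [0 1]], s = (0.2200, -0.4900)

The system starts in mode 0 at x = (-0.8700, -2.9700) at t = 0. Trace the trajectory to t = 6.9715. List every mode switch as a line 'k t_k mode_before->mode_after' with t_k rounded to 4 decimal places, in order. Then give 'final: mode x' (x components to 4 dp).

Mode 0: guard c·x = 0.9251 hit at Δt = 0.7755 (t = 0.7755), x⁻ = (1.1276, -2.0439) → reset → x⁺ = (1.6565, -1.9070), jump to mode 1
Mode 1: guard c·x = 4.5272 hit at Δt = 1.5743 (t = 2.3498), x⁻ = (0.0111, -6.5563) → reset → x⁺ = (0.0497, -5.4440), jump to mode 2
Mode 2: guard c·x = 1.7728 hit at Δt = 1.3290 (t = 3.6788), x⁻ = (-2.2318, -4.8309) → reset → x⁺ = (-2.0118, -5.3209), jump to mode 0
Mode 0: guard c·x = 0.9251 hit at Δt = 1.0527 (t = 4.7315), x⁻ = (1.1823, -2.6082) → reset → x⁺ = (1.7151, -2.5108), jump to mode 1
Mode 1: guard c·x = 4.5272 hit at Δt = 1.0845 (t = 5.8160), x⁻ = (-0.4221, -6.1040) → reset → x⁺ = (-0.3272, -5.0505), jump to mode 2
Mode 2: flow for 1.1555 to horizon, guard not reached → x = (-2.0346, -4.5582)

1 0.7755 0->1
2 2.3498 1->2
3 3.6788 2->0
4 4.7315 0->1
5 5.8160 1->2
final: 2 -2.0346 -4.5582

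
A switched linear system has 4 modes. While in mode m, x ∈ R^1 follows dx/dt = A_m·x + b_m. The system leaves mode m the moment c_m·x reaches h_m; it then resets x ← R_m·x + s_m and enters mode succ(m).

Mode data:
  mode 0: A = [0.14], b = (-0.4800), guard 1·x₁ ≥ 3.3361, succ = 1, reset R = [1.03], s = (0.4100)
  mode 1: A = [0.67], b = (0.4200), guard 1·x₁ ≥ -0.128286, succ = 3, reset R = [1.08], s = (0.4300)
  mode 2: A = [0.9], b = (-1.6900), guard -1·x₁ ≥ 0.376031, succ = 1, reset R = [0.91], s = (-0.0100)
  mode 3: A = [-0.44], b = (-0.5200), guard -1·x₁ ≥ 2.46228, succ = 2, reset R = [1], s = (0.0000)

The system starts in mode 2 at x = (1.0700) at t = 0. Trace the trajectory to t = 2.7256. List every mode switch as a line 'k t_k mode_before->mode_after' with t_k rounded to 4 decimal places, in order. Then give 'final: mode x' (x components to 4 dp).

1 1.1401 2->1
2 2.0299 1->3
final: 3 -0.0970

Mode 2: guard c·x = 0.3760 hit at Δt = 1.1401 (t = 1.1401), x⁻ = (-0.3760) → reset → x⁺ = (-0.3522), jump to mode 1
Mode 1: guard c·x = -0.1283 hit at Δt = 0.8898 (t = 2.0299), x⁻ = (-0.1283) → reset → x⁺ = (0.2915), jump to mode 3
Mode 3: flow for 0.6957 to horizon, guard not reached → x = (-0.0970)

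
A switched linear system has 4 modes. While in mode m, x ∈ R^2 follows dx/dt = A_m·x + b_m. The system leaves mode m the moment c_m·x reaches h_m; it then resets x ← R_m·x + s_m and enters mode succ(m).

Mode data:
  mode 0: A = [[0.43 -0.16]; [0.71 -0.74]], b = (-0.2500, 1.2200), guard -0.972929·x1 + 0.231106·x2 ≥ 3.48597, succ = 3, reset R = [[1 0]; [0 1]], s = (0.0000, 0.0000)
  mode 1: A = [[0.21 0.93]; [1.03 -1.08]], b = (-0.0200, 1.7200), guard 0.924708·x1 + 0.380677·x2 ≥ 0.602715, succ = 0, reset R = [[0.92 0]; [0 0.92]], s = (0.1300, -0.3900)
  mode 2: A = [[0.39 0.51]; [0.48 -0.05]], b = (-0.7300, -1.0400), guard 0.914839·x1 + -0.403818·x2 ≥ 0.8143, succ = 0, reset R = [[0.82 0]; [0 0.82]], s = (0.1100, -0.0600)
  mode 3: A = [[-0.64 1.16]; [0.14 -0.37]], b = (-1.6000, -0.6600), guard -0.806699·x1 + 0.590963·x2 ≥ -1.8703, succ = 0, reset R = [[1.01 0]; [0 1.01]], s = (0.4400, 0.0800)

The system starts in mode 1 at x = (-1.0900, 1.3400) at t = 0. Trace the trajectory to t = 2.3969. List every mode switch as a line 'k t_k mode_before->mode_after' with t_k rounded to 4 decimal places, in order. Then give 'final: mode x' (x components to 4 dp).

Mode 1: guard c·x = 0.6027 hit at Δt = 1.2701 (t = 1.2701), x⁻ = (0.1307, 1.2657) → reset → x⁺ = (0.2503, 0.7745), jump to mode 0
Mode 0: flow for 1.1268 to horizon, guard not reached → x = (-0.2046, 1.2782)

1 1.2701 1->0
final: 0 -0.2046 1.2782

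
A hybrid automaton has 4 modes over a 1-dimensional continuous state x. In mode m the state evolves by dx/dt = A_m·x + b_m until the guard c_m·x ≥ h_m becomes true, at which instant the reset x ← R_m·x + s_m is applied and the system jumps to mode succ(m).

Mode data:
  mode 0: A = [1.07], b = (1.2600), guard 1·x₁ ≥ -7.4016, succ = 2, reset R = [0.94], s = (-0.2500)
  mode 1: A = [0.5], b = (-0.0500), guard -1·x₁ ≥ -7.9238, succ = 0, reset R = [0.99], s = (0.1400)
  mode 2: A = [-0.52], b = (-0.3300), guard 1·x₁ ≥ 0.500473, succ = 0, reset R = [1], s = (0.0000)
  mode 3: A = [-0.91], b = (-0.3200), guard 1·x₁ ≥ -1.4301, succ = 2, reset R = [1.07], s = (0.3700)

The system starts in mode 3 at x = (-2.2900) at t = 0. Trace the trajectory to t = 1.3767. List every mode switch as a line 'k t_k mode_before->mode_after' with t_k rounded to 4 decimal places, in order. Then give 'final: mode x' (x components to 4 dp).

Mode 3: guard c·x = -1.4301 hit at Δt = 0.6443 (t = 0.6443), x⁻ = (-1.4301) → reset → x⁺ = (-1.1602), jump to mode 2
Mode 2: flow for 0.7324 to horizon, guard not reached → x = (-0.9937)

1 0.6443 3->2
final: 2 -0.9937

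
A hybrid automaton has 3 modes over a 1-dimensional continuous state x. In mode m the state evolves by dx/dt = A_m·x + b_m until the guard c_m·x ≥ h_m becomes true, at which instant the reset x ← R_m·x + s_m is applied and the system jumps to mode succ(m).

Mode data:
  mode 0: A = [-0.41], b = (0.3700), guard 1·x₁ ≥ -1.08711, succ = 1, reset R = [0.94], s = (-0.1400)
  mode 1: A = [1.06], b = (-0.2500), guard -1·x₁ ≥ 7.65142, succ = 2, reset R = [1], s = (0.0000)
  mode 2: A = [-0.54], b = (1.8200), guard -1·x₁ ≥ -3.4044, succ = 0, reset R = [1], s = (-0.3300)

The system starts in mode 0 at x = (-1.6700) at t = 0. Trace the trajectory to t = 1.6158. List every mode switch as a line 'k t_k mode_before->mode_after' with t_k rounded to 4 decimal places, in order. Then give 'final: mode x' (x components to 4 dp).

1 0.6267 0->1
final: 1 -3.7522

Mode 0: guard c·x = -1.0871 hit at Δt = 0.6267 (t = 0.6267), x⁻ = (-1.0871) → reset → x⁺ = (-1.1619), jump to mode 1
Mode 1: flow for 0.9891 to horizon, guard not reached → x = (-3.7522)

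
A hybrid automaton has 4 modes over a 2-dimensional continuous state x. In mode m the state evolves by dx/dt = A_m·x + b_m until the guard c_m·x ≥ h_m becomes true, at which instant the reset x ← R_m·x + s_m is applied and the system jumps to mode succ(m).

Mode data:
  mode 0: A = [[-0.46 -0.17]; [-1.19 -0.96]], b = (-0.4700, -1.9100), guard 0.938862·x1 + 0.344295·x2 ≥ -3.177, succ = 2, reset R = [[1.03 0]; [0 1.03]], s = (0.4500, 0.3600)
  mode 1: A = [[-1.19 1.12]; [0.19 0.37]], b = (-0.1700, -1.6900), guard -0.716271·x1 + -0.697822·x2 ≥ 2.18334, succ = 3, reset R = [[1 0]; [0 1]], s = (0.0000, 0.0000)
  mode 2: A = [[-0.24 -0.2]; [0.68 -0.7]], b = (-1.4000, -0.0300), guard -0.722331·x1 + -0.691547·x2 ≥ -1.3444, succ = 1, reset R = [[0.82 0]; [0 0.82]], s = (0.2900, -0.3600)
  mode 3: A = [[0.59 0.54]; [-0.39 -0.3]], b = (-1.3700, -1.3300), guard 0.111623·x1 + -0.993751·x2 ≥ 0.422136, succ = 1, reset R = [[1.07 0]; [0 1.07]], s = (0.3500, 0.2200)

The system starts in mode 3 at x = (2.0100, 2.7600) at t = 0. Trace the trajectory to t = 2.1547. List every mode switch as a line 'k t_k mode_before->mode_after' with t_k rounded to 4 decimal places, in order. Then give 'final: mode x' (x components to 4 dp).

1 1.0586 3->1
final: 1 0.2426 -1.6599

Mode 3: guard c·x = 0.4221 hit at Δt = 1.0586 (t = 1.0586), x⁻ = (2.8761, -0.1017) → reset → x⁺ = (3.4274, 0.1111), jump to mode 1
Mode 1: flow for 1.0961 to horizon, guard not reached → x = (0.2426, -1.6599)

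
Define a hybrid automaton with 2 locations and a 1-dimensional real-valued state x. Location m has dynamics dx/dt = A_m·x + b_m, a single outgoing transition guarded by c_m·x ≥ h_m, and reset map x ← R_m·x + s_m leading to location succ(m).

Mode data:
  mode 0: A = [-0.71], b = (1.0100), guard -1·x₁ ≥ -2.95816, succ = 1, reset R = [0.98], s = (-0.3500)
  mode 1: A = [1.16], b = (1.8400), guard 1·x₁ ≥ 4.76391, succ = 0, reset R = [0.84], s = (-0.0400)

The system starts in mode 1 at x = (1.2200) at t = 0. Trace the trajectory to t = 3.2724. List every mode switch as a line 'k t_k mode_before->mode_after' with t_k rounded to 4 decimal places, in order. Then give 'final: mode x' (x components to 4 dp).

Mode 1: guard c·x = 4.7639 hit at Δt = 0.7040 (t = 0.7040), x⁻ = (4.7639) → reset → x⁺ = (3.9617), jump to mode 0
Mode 0: guard c·x = -2.9582 hit at Δt = 0.7083 (t = 1.4123), x⁻ = (2.9582) → reset → x⁺ = (2.5490), jump to mode 1
Mode 1: guard c·x = 4.7639 hit at Δt = 0.3698 (t = 1.7821), x⁻ = (4.7639) → reset → x⁺ = (3.9617), jump to mode 0
Mode 0: guard c·x = -2.9582 hit at Δt = 0.7083 (t = 2.4904), x⁻ = (2.9582) → reset → x⁺ = (2.5490), jump to mode 1
Mode 1: guard c·x = 4.7639 hit at Δt = 0.3698 (t = 2.8601), x⁻ = (4.7639) → reset → x⁺ = (3.9617), jump to mode 0
Mode 0: flow for 0.4123 to horizon, guard not reached → x = (3.3174)

1 0.7040 1->0
2 1.4123 0->1
3 1.7821 1->0
4 2.4904 0->1
5 2.8601 1->0
final: 0 3.3174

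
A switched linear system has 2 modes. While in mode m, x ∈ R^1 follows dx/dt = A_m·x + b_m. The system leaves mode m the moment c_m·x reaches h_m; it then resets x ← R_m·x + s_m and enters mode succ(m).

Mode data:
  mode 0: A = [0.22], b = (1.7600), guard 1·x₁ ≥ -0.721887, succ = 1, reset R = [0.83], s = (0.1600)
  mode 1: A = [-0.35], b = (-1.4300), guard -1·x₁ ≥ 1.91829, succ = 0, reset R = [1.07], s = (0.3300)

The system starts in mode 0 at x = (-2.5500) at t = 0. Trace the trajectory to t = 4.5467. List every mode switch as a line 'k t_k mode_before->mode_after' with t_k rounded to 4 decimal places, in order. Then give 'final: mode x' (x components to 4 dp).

1 1.3148 0->1
2 2.8012 1->0
3 3.4735 0->1
final: 1 -1.5810

Mode 0: guard c·x = -0.7219 hit at Δt = 1.3148 (t = 1.3148), x⁻ = (-0.7219) → reset → x⁺ = (-0.4392), jump to mode 1
Mode 1: guard c·x = 1.9183 hit at Δt = 1.4864 (t = 2.8012), x⁻ = (-1.9183) → reset → x⁺ = (-1.7226), jump to mode 0
Mode 0: guard c·x = -0.7219 hit at Δt = 0.6723 (t = 3.4735), x⁻ = (-0.7219) → reset → x⁺ = (-0.4392), jump to mode 1
Mode 1: flow for 1.0732 to horizon, guard not reached → x = (-1.5810)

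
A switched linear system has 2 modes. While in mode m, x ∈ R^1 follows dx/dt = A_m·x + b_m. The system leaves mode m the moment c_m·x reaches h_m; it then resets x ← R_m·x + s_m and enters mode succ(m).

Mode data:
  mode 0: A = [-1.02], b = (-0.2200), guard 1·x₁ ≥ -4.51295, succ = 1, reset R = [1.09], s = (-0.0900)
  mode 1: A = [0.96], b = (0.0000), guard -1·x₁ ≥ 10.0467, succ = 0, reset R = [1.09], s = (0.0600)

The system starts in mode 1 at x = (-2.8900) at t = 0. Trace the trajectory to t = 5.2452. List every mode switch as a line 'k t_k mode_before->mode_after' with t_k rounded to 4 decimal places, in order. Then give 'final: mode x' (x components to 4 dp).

1 1.2979 1->0
2 2.1900 0->1
3 2.9150 1->0
4 3.8071 0->1
5 4.5321 1->0
final: 0 -5.3737

Mode 1: guard c·x = 10.0467 hit at Δt = 1.2979 (t = 1.2979), x⁻ = (-10.0467) → reset → x⁺ = (-10.8909), jump to mode 0
Mode 0: guard c·x = -4.5130 hit at Δt = 0.8921 (t = 2.1900), x⁻ = (-4.5130) → reset → x⁺ = (-5.0091), jump to mode 1
Mode 1: guard c·x = 10.0467 hit at Δt = 0.7250 (t = 2.9150), x⁻ = (-10.0467) → reset → x⁺ = (-10.8909), jump to mode 0
Mode 0: guard c·x = -4.5130 hit at Δt = 0.8921 (t = 3.8071), x⁻ = (-4.5129) → reset → x⁺ = (-5.0091), jump to mode 1
Mode 1: guard c·x = 10.0467 hit at Δt = 0.7250 (t = 4.5321), x⁻ = (-10.0467) → reset → x⁺ = (-10.8909), jump to mode 0
Mode 0: flow for 0.7131 to horizon, guard not reached → x = (-5.3737)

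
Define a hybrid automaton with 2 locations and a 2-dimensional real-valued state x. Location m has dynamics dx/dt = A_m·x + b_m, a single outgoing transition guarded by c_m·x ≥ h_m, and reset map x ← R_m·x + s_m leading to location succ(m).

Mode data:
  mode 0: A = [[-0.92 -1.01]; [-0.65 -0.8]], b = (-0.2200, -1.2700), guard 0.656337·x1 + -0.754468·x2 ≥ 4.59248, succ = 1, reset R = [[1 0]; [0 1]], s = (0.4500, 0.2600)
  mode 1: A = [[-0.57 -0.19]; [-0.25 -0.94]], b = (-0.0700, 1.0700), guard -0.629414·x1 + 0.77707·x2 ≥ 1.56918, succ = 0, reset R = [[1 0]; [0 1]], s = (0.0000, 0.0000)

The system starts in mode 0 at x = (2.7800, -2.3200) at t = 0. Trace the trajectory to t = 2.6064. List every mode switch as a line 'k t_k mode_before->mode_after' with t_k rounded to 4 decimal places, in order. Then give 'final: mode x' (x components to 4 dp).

Mode 0: guard c·x = 4.5925 hit at Δt = 1.5187 (t = 1.5187), x⁻ = (3.0508, -3.4331) → reset → x⁺ = (3.5008, -3.1731), jump to mode 1
Mode 1: flow for 1.0877 to horizon, guard not reached → x = (2.0945, -0.8633)

1 1.5187 0->1
final: 1 2.0945 -0.8633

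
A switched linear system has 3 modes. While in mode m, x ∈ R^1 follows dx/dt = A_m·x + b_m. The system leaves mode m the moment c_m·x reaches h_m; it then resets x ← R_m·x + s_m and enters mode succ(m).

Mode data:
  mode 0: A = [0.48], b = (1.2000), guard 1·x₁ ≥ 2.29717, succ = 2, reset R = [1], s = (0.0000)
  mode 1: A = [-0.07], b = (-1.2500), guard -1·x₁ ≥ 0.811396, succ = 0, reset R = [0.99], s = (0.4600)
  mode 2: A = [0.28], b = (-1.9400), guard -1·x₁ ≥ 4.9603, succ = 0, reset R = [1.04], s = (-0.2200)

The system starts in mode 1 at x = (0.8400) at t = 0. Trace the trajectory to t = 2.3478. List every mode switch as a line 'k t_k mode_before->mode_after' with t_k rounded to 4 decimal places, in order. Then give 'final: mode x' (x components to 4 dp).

1 1.3210 1->0
final: 0 1.0305

Mode 1: guard c·x = 0.8114 hit at Δt = 1.3210 (t = 1.3210), x⁻ = (-0.8114) → reset → x⁺ = (-0.3433), jump to mode 0
Mode 0: flow for 1.0268 to horizon, guard not reached → x = (1.0305)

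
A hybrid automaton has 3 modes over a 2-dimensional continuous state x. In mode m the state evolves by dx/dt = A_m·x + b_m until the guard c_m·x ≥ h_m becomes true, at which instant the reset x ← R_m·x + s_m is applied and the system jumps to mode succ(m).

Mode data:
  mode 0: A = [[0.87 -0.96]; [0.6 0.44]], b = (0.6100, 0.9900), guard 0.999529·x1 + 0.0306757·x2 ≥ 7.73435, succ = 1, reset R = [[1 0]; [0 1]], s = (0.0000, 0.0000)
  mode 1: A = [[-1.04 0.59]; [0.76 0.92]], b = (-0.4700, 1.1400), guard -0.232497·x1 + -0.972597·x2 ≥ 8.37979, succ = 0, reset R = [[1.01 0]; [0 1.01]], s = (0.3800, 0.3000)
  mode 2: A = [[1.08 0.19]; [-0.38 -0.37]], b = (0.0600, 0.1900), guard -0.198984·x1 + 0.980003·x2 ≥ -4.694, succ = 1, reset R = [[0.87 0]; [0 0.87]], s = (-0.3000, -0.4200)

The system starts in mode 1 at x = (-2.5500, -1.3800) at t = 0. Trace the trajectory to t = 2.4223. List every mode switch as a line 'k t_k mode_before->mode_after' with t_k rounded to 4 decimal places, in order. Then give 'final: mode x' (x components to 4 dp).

1 1.5504 1->0
final: 0 6.2475 -9.6982

Mode 1: guard c·x = 8.3798 hit at Δt = 1.5504 (t = 1.5504), x⁻ = (-3.0005, -7.8986) → reset → x⁺ = (-2.6505, -7.6776), jump to mode 0
Mode 0: flow for 0.8719 to horizon, guard not reached → x = (6.2475, -9.6982)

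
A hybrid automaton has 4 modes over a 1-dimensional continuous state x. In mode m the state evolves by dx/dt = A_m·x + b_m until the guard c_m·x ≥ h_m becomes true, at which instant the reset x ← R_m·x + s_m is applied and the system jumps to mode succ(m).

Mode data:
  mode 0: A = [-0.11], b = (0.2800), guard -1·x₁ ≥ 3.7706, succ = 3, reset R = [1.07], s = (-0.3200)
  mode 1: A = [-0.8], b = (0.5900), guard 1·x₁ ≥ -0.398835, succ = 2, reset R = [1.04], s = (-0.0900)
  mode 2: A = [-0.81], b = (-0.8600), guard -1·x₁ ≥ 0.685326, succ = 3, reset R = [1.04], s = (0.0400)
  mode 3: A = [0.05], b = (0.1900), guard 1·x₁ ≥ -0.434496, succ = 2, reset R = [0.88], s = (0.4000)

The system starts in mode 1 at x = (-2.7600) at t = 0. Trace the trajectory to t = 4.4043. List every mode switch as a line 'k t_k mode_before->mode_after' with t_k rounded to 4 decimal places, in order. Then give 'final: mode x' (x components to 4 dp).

1 1.4053 1->2
2 1.8890 2->3
3 3.3574 3->2
final: 2 -0.5995

Mode 1: guard c·x = -0.3988 hit at Δt = 1.4053 (t = 1.4053), x⁻ = (-0.3988) → reset → x⁺ = (-0.5048), jump to mode 2
Mode 2: guard c·x = 0.6853 hit at Δt = 0.4837 (t = 1.8890), x⁻ = (-0.6853) → reset → x⁺ = (-0.6727), jump to mode 3
Mode 3: guard c·x = -0.4345 hit at Δt = 1.4684 (t = 3.3574), x⁻ = (-0.4345) → reset → x⁺ = (0.0176), jump to mode 2
Mode 2: flow for 1.0469 to horizon, guard not reached → x = (-0.5995)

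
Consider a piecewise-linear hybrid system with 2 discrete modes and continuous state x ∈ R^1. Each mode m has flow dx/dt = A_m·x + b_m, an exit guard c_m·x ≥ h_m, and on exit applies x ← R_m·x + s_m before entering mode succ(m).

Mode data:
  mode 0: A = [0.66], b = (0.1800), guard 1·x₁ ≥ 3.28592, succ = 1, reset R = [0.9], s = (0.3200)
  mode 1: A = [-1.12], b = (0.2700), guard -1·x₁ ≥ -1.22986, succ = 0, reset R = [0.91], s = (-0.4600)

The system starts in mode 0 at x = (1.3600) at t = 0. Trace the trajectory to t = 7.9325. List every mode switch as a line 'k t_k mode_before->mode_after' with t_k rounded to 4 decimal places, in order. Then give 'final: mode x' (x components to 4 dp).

Mode 0: guard c·x = 3.2859 hit at Δt = 1.1805 (t = 1.1805), x⁻ = (3.2859) → reset → x⁺ = (3.2773), jump to mode 1
Mode 1: guard c·x = -1.2299 hit at Δt = 1.0017 (t = 2.1822), x⁻ = (1.2299) → reset → x⁺ = (0.6592), jump to mode 0
Mode 0: guard c·x = 3.2859 hit at Δt = 2.0302 (t = 4.2124), x⁻ = (3.2859) → reset → x⁺ = (3.2773), jump to mode 1
Mode 1: guard c·x = -1.2299 hit at Δt = 1.0017 (t = 5.2141), x⁻ = (1.2299) → reset → x⁺ = (0.6592), jump to mode 0
Mode 0: guard c·x = 3.2859 hit at Δt = 2.0302 (t = 7.2442), x⁻ = (3.2859) → reset → x⁺ = (3.2773), jump to mode 1
Mode 1: flow for 0.6883 to horizon, guard not reached → x = (1.6457)

1 1.1805 0->1
2 2.1822 1->0
3 4.2124 0->1
4 5.2141 1->0
5 7.2442 0->1
final: 1 1.6457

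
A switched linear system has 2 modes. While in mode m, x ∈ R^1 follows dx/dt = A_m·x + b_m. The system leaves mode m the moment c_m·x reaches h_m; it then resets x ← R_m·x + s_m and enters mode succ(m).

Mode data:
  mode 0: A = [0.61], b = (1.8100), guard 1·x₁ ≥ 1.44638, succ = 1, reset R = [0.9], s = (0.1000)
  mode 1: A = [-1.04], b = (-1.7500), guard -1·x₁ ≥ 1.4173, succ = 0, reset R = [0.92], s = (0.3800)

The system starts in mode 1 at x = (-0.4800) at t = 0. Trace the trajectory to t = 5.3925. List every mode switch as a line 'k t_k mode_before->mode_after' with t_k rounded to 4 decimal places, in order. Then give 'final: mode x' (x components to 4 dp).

1 1.4530 1->0
2 2.7155 0->1
3 5.0741 1->0
final: 0 -0.4858

Mode 1: guard c·x = 1.4173 hit at Δt = 1.4530 (t = 1.4530), x⁻ = (-1.4173) → reset → x⁺ = (-0.9239), jump to mode 0
Mode 0: guard c·x = 1.4464 hit at Δt = 1.2625 (t = 2.7155), x⁻ = (1.4464) → reset → x⁺ = (1.4017), jump to mode 1
Mode 1: guard c·x = 1.4173 hit at Δt = 2.3586 (t = 5.0741), x⁻ = (-1.4173) → reset → x⁺ = (-0.9239), jump to mode 0
Mode 0: flow for 0.3184 to horizon, guard not reached → x = (-0.4858)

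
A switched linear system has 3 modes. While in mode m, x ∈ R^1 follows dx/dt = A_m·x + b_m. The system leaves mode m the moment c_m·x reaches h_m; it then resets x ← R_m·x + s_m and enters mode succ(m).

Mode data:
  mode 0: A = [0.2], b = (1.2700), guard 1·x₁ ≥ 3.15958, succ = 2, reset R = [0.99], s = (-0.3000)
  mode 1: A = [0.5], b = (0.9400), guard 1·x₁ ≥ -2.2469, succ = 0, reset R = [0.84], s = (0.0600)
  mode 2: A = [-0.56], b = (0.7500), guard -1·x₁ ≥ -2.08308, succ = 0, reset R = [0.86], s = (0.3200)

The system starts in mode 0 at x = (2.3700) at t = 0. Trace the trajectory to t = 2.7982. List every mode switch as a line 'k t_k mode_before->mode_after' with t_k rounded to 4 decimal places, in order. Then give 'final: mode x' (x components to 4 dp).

Mode 0: guard c·x = 3.1596 hit at Δt = 0.4334 (t = 0.4334), x⁻ = (3.1596) → reset → x⁺ = (2.8280), jump to mode 2
Mode 2: guard c·x = -2.0831 hit at Δt = 1.2391 (t = 1.6725), x⁻ = (2.0831) → reset → x⁺ = (2.1114), jump to mode 0
Mode 0: guard c·x = 3.1596 hit at Δt = 0.5839 (t = 2.2564), x⁻ = (3.1596) → reset → x⁺ = (2.8280), jump to mode 2
Mode 2: flow for 0.5418 to horizon, guard not reached → x = (2.4384)

1 0.4334 0->2
2 1.6725 2->0
3 2.2564 0->2
final: 2 2.4384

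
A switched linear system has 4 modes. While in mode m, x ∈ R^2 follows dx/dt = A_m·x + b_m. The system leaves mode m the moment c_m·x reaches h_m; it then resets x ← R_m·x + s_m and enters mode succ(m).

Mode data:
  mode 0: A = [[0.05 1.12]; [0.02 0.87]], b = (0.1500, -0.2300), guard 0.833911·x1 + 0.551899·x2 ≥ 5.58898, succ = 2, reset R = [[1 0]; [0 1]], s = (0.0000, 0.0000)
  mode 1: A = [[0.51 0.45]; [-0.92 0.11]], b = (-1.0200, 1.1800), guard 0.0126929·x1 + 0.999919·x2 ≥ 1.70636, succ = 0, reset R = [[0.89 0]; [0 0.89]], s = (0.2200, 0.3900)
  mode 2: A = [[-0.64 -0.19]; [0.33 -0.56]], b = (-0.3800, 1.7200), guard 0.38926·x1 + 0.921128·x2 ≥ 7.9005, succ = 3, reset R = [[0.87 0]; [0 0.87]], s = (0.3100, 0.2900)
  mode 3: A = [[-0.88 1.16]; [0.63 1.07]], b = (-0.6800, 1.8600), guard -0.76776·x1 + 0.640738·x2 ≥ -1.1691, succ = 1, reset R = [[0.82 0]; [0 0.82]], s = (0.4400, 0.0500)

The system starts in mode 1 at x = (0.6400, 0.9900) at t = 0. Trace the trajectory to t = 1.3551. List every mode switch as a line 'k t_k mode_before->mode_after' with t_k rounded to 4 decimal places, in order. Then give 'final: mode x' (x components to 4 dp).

Mode 1: guard c·x = 1.7064 hit at Δt = 0.8772 (t = 0.8772), x⁻ = (0.5222, 1.6999) → reset → x⁺ = (0.6847, 1.9029), jump to mode 0
Mode 0: flow for 0.4779 to horizon, guard not reached → x = (2.0199, 2.7626)

1 0.8772 1->0
final: 0 2.0199 2.7626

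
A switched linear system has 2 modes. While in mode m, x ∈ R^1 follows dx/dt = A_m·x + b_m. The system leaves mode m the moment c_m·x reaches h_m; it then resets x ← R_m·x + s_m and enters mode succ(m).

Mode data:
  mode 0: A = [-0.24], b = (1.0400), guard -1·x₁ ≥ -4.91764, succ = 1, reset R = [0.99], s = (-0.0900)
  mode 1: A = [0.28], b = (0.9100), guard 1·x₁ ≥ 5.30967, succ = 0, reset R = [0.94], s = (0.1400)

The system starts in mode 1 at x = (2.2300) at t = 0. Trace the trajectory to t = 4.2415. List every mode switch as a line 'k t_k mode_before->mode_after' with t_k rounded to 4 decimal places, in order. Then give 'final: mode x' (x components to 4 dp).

Mode 1: guard c·x = 5.3097 hit at Δt = 1.5927 (t = 1.5927), x⁻ = (5.3097) → reset → x⁺ = (5.1311), jump to mode 0
Mode 0: guard c·x = -4.9176 hit at Δt = 1.2974 (t = 2.8901), x⁻ = (4.9176) → reset → x⁺ = (4.7785), jump to mode 1
Mode 1: guard c·x = 5.3097 hit at Δt = 0.2288 (t = 3.1189), x⁻ = (5.3097) → reset → x⁺ = (5.1311), jump to mode 0
Mode 0: flow for 1.1226 to horizon, guard not reached → x = (4.9427)

1 1.5927 1->0
2 2.8901 0->1
3 3.1189 1->0
final: 0 4.9427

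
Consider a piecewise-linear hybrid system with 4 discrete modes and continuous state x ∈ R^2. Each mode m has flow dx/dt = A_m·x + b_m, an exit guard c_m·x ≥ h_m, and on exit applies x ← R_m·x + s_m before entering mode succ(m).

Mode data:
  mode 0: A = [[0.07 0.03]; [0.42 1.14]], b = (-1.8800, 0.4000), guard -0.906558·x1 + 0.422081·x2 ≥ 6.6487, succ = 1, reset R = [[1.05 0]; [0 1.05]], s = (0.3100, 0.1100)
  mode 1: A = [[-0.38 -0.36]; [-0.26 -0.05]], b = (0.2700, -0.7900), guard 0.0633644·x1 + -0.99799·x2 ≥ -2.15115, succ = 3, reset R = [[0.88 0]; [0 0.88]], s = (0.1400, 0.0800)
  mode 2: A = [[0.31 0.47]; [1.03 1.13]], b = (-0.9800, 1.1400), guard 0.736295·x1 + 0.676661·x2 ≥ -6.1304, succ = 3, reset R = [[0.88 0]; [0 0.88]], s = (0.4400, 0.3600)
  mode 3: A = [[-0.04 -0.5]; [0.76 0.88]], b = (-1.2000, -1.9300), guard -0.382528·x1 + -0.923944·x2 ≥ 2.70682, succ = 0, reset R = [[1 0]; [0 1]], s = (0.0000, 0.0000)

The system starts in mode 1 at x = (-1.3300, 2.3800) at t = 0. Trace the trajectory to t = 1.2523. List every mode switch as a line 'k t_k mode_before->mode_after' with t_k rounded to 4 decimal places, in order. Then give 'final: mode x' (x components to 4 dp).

1 0.5606 1->3
final: 3 -2.2778 0.4707

Mode 1: guard c·x = -2.1511 hit at Δt = 0.5606 (t = 0.5606), x⁻ = (-1.3418, 2.0703) → reset → x⁺ = (-1.0408, 1.9019), jump to mode 3
Mode 3: flow for 0.6917 to horizon, guard not reached → x = (-2.2778, 0.4707)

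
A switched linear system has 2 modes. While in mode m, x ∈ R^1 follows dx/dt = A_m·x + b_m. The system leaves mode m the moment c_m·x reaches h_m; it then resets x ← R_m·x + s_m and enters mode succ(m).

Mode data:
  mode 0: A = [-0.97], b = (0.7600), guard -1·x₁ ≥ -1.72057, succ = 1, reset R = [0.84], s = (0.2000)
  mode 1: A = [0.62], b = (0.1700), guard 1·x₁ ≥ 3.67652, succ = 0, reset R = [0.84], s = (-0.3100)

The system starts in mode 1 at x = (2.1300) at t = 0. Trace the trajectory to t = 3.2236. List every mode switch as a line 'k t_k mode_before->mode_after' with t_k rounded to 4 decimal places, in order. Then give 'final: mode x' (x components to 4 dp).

Mode 1: guard c·x = 3.6765 hit at Δt = 0.8011 (t = 0.8011), x⁻ = (3.6765) → reset → x⁺ = (2.7783), jump to mode 0
Mode 0: guard c·x = -1.7206 hit at Δt = 0.7789 (t = 1.5800), x⁻ = (1.7206) → reset → x⁺ = (1.6453), jump to mode 1
Mode 1: guard c·x = 3.6765 hit at Δt = 1.1643 (t = 2.7443), x⁻ = (3.6765) → reset → x⁺ = (2.7783), jump to mode 0
Mode 0: flow for 0.4793 to horizon, guard not reached → x = (2.0365)

1 0.8011 1->0
2 1.5800 0->1
3 2.7443 1->0
final: 0 2.0365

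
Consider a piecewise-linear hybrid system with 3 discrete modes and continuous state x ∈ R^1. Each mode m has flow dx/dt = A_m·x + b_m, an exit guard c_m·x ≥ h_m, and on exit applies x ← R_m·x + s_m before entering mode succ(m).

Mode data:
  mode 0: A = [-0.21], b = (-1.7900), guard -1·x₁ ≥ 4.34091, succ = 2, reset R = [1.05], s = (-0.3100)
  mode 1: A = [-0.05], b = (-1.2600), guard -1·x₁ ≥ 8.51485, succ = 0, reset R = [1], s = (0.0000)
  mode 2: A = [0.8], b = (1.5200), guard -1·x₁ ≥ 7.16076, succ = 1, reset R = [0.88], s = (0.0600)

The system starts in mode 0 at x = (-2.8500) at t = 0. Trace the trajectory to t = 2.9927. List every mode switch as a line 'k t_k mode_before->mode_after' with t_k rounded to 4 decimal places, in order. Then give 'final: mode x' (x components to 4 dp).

Mode 0: guard c·x = 4.3409 hit at Δt = 1.4517 (t = 1.4517), x⁻ = (-4.3409) → reset → x⁺ = (-4.8680), jump to mode 2
Mode 2: guard c·x = 7.1608 hit at Δt = 0.7155 (t = 2.1672), x⁻ = (-7.1608) → reset → x⁺ = (-6.2415), jump to mode 1
Mode 1: flow for 0.8255 to horizon, guard not reached → x = (-7.0081)

1 1.4517 0->2
2 2.1672 2->1
final: 1 -7.0081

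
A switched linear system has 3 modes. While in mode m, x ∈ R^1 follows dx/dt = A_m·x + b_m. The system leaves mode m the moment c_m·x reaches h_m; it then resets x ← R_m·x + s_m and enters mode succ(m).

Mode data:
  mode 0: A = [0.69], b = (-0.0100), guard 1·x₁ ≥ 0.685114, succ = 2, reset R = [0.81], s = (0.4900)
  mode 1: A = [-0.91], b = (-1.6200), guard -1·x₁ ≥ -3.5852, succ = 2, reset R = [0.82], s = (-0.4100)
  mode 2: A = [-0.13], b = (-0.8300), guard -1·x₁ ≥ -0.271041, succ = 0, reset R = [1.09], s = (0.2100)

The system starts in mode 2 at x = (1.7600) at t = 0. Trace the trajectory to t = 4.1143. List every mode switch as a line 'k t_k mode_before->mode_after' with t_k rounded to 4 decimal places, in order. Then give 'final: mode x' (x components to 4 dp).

1 1.5530 2->0
2 2.0050 0->2
3 2.8511 2->0
4 3.3031 0->2
final: 2 0.3014

Mode 2: guard c·x = -0.2710 hit at Δt = 1.5530 (t = 1.5530), x⁻ = (0.2710) → reset → x⁺ = (0.5054), jump to mode 0
Mode 0: guard c·x = 0.6851 hit at Δt = 0.4520 (t = 2.0050), x⁻ = (0.6851) → reset → x⁺ = (1.0449), jump to mode 2
Mode 2: guard c·x = -0.2710 hit at Δt = 0.8461 (t = 2.8511), x⁻ = (0.2710) → reset → x⁺ = (0.5054), jump to mode 0
Mode 0: guard c·x = 0.6851 hit at Δt = 0.4520 (t = 3.3031), x⁻ = (0.6851) → reset → x⁺ = (1.0449), jump to mode 2
Mode 2: flow for 0.8112 to horizon, guard not reached → x = (0.3014)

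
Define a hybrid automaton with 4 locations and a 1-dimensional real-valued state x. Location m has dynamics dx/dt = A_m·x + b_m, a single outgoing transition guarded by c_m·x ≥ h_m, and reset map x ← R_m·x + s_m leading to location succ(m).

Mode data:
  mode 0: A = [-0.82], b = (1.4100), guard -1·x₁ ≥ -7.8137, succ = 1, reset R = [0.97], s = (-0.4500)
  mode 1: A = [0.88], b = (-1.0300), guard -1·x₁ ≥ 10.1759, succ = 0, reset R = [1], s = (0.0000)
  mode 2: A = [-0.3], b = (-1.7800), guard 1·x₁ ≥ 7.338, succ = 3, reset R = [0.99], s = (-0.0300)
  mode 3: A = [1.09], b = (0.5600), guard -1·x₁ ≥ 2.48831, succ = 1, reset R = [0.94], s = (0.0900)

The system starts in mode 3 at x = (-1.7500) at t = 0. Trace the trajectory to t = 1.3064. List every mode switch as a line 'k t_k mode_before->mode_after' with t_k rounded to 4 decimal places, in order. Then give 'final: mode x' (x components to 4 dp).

1 0.4296 3->1
final: 1 -6.2265

Mode 3: guard c·x = 2.4883 hit at Δt = 0.4296 (t = 0.4296), x⁻ = (-2.4883) → reset → x⁺ = (-2.2490), jump to mode 1
Mode 1: flow for 0.8768 to horizon, guard not reached → x = (-6.2265)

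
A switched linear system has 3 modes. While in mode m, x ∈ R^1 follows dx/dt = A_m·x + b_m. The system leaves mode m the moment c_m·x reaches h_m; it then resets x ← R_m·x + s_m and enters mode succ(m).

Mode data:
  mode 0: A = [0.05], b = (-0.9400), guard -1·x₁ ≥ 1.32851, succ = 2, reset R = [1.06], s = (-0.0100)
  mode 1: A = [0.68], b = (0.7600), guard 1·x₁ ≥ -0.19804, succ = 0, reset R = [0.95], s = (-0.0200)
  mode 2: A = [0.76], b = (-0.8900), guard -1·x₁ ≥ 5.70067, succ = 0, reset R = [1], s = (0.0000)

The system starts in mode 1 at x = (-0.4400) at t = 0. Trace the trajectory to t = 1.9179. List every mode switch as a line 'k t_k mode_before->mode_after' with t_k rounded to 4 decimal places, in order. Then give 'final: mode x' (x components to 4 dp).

Mode 1: guard c·x = -0.1980 hit at Δt = 0.4490 (t = 0.4490), x⁻ = (-0.1980) → reset → x⁺ = (-0.2081), jump to mode 0
Mode 0: guard c·x = 1.3285 hit at Δt = 1.1454 (t = 1.5944), x⁻ = (-1.3285) → reset → x⁺ = (-1.4182), jump to mode 2
Mode 2: flow for 0.3235 to horizon, guard not reached → x = (-2.1399)

1 0.4490 1->0
2 1.5944 0->2
final: 2 -2.1399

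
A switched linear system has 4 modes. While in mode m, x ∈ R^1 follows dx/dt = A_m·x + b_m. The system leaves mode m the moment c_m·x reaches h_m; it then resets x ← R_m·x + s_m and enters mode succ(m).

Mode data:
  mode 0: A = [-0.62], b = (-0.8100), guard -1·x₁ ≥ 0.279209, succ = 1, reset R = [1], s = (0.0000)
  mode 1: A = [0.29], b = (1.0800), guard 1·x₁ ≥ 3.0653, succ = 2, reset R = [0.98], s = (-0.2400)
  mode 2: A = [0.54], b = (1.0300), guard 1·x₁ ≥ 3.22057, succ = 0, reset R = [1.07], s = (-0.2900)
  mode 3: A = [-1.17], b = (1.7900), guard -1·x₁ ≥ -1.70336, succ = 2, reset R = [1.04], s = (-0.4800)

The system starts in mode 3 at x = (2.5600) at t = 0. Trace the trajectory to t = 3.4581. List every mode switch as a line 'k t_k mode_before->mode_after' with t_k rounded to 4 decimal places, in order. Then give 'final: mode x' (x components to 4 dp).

Mode 3: guard c·x = -1.7034 hit at Δt = 1.5227 (t = 1.5227), x⁻ = (1.7034) → reset → x⁺ = (1.2915), jump to mode 2
Mode 2: guard c·x = 3.2206 hit at Δt = 0.8739 (t = 2.3966), x⁻ = (3.2206) → reset → x⁺ = (3.1560), jump to mode 0
Mode 0: flow for 1.0615 to horizon, guard not reached → x = (1.0043)

1 1.5227 3->2
2 2.3966 2->0
final: 0 1.0043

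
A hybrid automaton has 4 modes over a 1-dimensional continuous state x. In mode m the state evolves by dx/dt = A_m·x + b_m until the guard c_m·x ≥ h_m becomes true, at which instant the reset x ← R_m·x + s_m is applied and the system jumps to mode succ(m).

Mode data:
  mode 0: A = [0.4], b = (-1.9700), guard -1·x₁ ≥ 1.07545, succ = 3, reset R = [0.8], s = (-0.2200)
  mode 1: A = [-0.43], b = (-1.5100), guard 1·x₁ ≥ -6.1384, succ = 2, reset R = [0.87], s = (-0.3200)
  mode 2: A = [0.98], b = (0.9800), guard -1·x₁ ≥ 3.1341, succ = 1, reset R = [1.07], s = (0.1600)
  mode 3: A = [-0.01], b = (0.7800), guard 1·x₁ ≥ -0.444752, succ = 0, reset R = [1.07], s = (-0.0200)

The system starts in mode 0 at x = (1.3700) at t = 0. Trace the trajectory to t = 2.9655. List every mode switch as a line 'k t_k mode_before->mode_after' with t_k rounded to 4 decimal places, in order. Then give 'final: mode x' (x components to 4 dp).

1 1.3087 0->3
2 2.1157 3->0
3 2.3696 0->3
final: 3 -0.6105

Mode 0: guard c·x = 1.0755 hit at Δt = 1.3087 (t = 1.3087), x⁻ = (-1.0755) → reset → x⁺ = (-1.0804), jump to mode 3
Mode 3: guard c·x = -0.4448 hit at Δt = 0.8070 (t = 2.1157), x⁻ = (-0.4448) → reset → x⁺ = (-0.4959), jump to mode 0
Mode 0: guard c·x = 1.0755 hit at Δt = 0.2539 (t = 2.3696), x⁻ = (-1.0755) → reset → x⁺ = (-1.0804), jump to mode 3
Mode 3: flow for 0.5959 to horizon, guard not reached → x = (-0.6105)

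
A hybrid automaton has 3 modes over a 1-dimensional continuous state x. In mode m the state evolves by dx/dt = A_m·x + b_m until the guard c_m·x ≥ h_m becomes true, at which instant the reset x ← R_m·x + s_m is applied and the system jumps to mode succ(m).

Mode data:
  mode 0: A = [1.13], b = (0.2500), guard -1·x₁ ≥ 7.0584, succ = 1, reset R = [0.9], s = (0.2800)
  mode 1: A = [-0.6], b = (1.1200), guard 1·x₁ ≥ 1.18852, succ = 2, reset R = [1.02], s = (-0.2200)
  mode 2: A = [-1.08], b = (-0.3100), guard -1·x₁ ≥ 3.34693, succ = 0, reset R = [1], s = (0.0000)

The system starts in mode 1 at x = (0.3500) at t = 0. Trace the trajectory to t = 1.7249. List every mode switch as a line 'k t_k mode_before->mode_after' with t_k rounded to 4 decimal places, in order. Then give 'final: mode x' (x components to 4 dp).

Mode 1: guard c·x = 1.1885 hit at Δt = 1.3415 (t = 1.3415), x⁻ = (1.1885) → reset → x⁺ = (0.9923), jump to mode 2
Mode 2: flow for 0.3834 to horizon, guard not reached → x = (0.5585)

1 1.3415 1->2
final: 2 0.5585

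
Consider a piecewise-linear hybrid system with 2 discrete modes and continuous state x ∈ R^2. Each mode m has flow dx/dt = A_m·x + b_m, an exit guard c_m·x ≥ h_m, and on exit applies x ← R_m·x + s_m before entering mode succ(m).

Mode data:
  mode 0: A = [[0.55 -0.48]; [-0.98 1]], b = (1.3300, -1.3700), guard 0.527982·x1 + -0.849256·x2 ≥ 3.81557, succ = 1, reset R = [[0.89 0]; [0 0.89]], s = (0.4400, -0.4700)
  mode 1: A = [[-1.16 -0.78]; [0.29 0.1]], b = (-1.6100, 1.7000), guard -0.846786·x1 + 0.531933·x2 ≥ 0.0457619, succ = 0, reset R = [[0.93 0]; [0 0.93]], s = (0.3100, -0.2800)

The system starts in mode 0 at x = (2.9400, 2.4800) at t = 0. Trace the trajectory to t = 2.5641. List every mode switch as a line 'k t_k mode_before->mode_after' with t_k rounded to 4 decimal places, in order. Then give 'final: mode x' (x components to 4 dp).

Mode 0: guard c·x = 3.8156 hit at Δt = 0.8531 (t = 0.8531), x⁻ = (5.4931, -1.0778) → reset → x⁺ = (5.3288, -1.4292), jump to mode 1
Mode 1: guard c·x = 0.0458 hit at Δt = 1.0124 (t = 1.8655), x⁻ = (0.6183, 1.0703) → reset → x⁺ = (0.8850, 0.7154), jump to mode 0
Mode 0: flow for 0.6986 to horizon, guard not reached → x = (2.4616, -1.4092)

1 0.8531 0->1
2 1.8655 1->0
final: 0 2.4616 -1.4092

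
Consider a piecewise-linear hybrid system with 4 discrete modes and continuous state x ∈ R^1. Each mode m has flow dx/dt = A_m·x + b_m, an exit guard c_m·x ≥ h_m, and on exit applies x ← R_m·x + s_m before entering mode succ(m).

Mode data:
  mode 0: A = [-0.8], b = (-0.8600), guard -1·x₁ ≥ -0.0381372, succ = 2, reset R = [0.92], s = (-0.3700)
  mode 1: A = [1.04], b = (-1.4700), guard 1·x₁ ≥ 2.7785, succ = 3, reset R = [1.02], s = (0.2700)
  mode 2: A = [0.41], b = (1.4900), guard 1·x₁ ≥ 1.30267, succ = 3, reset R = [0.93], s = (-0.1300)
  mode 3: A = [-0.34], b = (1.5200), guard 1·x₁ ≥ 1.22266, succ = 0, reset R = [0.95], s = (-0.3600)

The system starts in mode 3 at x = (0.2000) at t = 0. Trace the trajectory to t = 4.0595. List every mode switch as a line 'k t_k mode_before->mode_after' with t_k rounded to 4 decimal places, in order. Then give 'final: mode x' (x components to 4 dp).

1 0.8051 3->0
2 1.4579 0->2
3 2.4409 2->3
4 2.5660 3->0
5 3.2188 0->2
final: 2 1.0228

Mode 3: guard c·x = 1.2227 hit at Δt = 0.8051 (t = 0.8051), x⁻ = (1.2227) → reset → x⁺ = (0.8015), jump to mode 0
Mode 0: guard c·x = -0.0381 hit at Δt = 0.6528 (t = 1.4579), x⁻ = (0.0381) → reset → x⁺ = (-0.3349), jump to mode 2
Mode 2: guard c·x = 1.3027 hit at Δt = 0.9830 (t = 2.4409), x⁻ = (1.3027) → reset → x⁺ = (1.0815), jump to mode 3
Mode 3: guard c·x = 1.2227 hit at Δt = 0.1251 (t = 2.5660), x⁻ = (1.2227) → reset → x⁺ = (0.8015), jump to mode 0
Mode 0: guard c·x = -0.0381 hit at Δt = 0.6528 (t = 3.2188), x⁻ = (0.0381) → reset → x⁺ = (-0.3349), jump to mode 2
Mode 2: flow for 0.8407 to horizon, guard not reached → x = (1.0228)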